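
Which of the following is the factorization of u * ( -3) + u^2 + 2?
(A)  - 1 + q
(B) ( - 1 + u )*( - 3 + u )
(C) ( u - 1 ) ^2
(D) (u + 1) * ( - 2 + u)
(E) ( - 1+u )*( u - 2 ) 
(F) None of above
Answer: E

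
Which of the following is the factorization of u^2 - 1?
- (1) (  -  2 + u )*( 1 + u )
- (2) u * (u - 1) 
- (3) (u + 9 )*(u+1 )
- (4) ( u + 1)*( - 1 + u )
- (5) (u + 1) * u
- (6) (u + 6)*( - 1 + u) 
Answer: 4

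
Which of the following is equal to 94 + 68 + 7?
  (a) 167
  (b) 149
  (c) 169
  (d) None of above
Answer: c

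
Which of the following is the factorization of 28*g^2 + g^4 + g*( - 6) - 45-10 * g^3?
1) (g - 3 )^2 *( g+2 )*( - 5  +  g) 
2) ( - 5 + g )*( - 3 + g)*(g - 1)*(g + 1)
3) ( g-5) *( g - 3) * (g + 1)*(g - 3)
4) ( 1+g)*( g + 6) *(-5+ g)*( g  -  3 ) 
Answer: 3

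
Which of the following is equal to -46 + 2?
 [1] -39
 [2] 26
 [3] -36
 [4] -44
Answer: 4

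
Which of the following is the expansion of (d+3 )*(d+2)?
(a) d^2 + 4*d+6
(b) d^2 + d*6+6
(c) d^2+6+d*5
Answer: c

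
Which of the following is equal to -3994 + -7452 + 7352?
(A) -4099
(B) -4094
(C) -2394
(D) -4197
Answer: B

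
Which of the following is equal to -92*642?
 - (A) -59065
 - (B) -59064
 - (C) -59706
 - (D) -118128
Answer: B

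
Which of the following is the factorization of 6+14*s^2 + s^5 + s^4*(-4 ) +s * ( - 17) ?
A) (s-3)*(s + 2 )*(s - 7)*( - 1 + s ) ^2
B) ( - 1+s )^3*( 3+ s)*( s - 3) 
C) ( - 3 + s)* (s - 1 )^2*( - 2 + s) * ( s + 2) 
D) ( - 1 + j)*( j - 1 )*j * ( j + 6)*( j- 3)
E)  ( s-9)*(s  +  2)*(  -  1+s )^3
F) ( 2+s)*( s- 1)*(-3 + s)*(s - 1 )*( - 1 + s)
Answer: F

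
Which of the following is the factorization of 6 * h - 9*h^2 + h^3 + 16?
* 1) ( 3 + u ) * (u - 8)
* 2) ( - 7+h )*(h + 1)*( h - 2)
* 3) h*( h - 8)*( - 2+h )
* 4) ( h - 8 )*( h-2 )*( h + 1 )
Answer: 4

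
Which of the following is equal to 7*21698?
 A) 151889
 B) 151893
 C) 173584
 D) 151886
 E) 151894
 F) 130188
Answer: D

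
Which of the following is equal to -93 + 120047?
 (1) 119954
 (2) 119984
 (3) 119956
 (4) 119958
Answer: 1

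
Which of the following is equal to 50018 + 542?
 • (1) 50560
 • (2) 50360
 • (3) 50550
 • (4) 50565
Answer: 1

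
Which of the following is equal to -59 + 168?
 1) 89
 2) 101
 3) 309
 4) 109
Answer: 4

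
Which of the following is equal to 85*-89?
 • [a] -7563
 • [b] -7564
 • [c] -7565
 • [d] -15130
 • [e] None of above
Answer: c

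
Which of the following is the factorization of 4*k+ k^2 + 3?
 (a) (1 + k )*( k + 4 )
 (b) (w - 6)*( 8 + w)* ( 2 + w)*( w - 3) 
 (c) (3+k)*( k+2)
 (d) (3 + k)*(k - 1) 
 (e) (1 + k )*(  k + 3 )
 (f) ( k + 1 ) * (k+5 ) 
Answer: e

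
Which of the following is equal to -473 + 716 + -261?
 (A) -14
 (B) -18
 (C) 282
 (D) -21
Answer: B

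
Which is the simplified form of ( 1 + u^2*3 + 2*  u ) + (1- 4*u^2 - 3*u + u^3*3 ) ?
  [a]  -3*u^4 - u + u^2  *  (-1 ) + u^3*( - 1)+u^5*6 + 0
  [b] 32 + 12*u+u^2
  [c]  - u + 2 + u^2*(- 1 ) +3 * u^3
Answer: c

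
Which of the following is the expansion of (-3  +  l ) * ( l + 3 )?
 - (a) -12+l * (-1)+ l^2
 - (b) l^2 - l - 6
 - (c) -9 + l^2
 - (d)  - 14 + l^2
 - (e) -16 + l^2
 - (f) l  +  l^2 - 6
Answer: c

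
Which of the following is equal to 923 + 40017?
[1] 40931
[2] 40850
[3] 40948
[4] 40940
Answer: 4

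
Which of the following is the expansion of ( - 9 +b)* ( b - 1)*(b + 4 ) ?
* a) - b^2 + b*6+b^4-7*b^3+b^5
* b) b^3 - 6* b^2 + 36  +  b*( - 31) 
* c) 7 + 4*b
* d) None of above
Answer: b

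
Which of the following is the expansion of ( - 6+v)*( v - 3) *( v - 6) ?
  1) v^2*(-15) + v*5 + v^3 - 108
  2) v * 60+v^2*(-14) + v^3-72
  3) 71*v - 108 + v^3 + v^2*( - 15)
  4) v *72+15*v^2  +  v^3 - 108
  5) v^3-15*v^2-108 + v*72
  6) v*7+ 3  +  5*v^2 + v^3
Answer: 5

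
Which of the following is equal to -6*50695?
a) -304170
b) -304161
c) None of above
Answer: a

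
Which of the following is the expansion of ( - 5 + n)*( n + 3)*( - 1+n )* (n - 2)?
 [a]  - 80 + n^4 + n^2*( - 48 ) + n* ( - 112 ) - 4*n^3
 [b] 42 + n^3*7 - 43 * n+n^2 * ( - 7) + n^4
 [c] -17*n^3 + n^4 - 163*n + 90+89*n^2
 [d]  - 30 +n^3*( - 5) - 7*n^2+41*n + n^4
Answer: d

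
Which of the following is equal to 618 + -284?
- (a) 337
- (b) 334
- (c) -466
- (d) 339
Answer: b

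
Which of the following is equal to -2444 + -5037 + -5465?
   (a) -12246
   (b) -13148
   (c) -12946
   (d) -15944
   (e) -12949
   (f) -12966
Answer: c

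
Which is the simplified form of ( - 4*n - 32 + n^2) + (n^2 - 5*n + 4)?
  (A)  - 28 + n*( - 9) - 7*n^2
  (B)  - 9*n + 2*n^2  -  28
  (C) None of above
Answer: B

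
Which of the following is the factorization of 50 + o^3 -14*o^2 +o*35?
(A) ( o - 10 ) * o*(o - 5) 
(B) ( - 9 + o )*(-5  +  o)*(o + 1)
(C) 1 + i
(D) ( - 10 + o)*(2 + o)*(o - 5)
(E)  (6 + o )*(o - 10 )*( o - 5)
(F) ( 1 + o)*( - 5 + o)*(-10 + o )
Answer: F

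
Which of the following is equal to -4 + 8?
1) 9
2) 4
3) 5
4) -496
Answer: 2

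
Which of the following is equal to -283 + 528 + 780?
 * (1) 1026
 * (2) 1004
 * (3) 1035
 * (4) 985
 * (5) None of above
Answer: 5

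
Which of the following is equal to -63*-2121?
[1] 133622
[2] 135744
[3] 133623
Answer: 3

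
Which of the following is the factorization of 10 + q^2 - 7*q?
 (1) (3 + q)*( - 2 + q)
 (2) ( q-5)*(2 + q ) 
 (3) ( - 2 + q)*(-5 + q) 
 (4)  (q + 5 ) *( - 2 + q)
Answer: 3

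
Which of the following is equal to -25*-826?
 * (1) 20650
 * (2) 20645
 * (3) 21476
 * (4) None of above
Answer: 1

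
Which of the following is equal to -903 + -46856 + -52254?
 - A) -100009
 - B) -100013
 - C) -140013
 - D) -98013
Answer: B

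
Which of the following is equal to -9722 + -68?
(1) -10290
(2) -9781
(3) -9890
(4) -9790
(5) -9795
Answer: 4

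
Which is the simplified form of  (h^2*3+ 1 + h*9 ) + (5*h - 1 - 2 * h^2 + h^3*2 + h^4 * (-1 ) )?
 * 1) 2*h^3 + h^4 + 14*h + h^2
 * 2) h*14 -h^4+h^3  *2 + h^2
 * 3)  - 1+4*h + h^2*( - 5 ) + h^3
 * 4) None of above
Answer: 2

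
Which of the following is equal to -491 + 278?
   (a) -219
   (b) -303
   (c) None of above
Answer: c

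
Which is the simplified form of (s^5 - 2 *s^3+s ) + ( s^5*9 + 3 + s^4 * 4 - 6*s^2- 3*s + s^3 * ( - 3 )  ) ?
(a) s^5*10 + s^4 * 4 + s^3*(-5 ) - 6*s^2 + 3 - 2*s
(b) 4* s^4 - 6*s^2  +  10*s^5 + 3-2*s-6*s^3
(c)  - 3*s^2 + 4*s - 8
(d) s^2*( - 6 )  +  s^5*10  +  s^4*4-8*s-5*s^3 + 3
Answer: a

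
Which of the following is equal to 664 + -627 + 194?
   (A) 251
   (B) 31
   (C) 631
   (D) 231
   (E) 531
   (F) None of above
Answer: D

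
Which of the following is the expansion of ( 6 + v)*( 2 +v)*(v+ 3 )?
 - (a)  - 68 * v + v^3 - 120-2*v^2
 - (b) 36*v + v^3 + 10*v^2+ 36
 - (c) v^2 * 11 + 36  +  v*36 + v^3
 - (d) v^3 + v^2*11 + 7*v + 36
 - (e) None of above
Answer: c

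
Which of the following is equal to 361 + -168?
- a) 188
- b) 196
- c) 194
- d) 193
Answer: d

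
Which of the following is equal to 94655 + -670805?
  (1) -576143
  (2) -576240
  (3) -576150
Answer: 3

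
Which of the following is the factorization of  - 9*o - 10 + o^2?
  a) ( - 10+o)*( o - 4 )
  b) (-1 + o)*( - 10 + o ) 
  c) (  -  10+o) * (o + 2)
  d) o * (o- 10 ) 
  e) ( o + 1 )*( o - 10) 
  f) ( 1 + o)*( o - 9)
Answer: e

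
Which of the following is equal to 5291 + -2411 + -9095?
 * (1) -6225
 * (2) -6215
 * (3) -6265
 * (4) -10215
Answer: 2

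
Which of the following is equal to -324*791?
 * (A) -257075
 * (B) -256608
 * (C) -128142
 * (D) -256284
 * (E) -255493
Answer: D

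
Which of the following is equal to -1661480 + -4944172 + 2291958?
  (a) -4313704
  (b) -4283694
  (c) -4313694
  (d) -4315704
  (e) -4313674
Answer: c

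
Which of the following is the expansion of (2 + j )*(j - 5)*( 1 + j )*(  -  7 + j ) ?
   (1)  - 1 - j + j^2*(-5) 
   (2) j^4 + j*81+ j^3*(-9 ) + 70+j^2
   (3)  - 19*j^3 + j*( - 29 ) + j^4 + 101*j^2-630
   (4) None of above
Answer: 2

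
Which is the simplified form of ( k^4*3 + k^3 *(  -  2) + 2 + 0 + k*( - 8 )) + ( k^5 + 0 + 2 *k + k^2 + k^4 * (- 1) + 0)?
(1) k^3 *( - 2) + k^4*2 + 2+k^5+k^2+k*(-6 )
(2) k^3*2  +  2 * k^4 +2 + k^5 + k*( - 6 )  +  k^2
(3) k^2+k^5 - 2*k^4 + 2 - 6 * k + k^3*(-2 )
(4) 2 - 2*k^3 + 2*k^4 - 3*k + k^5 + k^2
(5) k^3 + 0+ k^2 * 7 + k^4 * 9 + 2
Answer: 1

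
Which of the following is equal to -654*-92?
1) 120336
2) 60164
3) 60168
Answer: 3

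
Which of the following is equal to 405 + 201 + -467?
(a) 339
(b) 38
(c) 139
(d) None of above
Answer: c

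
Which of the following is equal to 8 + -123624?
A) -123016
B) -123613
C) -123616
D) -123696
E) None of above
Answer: C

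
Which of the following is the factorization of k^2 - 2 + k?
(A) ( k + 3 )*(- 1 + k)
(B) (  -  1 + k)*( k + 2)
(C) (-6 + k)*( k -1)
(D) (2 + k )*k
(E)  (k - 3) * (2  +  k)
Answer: B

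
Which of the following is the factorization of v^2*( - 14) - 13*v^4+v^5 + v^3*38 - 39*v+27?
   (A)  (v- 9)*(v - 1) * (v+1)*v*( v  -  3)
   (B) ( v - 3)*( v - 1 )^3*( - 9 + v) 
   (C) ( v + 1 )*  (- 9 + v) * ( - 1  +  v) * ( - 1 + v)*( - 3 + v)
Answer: C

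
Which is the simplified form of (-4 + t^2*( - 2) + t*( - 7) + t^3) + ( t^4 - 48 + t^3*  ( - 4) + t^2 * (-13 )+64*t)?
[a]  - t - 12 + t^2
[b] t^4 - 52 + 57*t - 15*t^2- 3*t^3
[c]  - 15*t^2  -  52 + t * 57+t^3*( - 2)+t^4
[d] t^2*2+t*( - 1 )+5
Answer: b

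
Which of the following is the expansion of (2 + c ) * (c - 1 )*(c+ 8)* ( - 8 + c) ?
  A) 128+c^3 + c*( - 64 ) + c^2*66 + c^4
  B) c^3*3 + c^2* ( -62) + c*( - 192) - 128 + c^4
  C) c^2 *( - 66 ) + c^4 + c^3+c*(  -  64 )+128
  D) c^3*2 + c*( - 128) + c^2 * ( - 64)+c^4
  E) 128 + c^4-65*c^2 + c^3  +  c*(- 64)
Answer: C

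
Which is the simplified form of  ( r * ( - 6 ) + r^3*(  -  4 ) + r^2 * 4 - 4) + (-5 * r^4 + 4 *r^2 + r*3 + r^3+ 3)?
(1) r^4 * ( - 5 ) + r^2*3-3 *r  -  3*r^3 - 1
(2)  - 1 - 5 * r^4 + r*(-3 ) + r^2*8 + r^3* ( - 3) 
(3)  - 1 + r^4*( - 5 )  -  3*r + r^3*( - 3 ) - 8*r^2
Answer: 2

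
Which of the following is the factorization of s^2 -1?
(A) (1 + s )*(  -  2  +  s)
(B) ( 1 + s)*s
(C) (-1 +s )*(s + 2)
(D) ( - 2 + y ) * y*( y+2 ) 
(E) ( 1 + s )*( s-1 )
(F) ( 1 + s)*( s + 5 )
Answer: E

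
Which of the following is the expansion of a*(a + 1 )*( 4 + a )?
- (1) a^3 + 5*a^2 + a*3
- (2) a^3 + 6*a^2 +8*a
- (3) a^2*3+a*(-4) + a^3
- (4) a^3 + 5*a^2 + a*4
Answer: 4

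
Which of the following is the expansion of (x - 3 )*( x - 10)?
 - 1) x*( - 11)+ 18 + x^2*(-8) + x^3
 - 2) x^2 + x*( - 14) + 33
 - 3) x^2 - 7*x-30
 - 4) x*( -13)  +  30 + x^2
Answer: 4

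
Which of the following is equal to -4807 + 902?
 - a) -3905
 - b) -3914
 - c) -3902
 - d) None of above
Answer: a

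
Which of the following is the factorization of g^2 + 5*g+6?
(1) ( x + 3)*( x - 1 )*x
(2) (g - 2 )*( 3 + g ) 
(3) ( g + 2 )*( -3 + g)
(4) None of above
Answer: 4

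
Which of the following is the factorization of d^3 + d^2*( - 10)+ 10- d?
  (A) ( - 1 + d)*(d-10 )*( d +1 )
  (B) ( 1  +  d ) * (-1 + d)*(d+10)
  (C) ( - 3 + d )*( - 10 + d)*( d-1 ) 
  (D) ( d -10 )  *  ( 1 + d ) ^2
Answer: A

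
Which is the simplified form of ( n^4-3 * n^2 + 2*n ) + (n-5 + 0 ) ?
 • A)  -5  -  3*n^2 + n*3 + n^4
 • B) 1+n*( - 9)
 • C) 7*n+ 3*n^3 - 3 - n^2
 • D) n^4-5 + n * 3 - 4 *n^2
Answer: A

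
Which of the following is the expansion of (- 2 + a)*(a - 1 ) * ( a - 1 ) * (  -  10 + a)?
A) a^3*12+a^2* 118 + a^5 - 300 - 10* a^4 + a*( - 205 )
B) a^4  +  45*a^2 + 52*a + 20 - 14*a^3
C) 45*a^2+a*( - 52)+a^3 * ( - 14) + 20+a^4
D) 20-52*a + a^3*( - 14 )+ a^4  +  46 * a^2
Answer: C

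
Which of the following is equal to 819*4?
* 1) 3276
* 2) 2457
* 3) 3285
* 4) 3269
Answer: 1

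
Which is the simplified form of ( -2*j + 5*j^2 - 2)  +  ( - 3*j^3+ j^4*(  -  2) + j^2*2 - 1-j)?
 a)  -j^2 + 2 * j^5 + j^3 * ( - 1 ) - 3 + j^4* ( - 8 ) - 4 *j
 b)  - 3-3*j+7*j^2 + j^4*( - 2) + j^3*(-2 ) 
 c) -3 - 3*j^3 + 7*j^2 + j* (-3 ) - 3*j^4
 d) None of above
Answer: d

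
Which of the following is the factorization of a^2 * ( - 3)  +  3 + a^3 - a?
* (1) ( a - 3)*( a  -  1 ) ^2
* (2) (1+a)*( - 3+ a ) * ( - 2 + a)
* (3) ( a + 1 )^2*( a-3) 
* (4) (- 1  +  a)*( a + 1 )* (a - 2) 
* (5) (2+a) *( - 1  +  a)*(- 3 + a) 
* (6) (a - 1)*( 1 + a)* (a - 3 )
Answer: 6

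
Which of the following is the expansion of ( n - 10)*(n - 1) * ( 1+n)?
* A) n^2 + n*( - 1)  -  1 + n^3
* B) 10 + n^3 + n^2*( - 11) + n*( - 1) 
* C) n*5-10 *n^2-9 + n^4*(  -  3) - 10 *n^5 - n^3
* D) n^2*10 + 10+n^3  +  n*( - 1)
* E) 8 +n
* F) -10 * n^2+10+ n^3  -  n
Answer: F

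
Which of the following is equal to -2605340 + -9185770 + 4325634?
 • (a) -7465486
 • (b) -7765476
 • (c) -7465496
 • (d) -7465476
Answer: d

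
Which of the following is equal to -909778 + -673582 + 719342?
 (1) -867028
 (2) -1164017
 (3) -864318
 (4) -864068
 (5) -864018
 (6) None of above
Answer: 5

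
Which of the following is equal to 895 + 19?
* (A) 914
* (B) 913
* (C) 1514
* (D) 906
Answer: A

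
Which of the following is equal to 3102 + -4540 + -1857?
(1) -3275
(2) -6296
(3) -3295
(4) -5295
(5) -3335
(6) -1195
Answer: 3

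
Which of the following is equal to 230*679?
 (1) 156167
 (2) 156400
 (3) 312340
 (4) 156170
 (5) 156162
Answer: 4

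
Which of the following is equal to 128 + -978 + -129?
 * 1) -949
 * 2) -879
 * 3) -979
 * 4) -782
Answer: 3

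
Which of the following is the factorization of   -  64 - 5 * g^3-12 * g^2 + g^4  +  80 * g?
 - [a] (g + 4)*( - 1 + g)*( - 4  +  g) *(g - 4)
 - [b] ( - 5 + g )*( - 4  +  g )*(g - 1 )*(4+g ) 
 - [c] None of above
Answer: a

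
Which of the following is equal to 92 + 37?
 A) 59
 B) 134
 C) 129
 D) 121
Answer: C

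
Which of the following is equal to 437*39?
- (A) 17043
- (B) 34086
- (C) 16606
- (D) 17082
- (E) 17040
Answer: A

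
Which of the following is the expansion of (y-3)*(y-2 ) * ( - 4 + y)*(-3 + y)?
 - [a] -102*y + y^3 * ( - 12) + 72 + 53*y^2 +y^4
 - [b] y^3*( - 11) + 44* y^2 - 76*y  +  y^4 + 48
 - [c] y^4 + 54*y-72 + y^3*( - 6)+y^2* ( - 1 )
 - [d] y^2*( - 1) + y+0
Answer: a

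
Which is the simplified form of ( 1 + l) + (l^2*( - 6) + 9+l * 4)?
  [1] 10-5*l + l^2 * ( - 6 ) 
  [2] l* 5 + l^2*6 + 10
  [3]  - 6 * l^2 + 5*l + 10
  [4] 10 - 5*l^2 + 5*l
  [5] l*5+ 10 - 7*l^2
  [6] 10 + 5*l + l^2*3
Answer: 3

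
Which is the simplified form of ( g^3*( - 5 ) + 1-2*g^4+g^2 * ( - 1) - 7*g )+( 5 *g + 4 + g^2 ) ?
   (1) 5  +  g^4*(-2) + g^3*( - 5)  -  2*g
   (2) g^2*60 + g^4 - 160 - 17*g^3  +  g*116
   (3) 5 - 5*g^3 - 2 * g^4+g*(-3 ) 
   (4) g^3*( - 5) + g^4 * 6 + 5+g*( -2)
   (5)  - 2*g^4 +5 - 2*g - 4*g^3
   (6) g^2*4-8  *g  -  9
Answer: 1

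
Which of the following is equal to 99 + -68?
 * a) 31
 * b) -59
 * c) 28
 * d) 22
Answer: a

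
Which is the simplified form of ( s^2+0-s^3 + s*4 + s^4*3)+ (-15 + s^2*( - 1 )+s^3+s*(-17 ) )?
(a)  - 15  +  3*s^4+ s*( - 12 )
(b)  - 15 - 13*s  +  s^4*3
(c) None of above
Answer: b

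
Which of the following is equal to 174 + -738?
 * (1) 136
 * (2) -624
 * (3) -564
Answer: 3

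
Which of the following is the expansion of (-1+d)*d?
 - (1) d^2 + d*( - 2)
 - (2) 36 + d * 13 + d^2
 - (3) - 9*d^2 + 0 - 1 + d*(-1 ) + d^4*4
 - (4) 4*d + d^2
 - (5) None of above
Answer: 5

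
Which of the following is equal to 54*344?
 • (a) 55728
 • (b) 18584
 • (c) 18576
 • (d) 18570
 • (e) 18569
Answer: c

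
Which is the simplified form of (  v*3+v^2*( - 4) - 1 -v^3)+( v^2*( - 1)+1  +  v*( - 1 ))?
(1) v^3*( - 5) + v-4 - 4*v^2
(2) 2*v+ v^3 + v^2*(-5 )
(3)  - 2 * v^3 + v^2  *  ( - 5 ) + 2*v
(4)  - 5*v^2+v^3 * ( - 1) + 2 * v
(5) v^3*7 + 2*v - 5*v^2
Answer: 4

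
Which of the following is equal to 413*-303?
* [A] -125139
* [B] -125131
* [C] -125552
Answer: A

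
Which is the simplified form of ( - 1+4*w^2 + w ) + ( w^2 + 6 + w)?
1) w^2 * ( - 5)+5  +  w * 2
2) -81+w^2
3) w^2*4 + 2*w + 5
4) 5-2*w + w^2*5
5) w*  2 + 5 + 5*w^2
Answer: 5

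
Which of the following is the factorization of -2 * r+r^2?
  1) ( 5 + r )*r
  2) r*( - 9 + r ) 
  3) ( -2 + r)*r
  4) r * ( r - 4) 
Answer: 3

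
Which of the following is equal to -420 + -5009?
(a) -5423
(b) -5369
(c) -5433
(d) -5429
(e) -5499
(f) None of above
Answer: d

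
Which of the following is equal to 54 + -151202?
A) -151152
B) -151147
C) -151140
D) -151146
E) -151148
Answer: E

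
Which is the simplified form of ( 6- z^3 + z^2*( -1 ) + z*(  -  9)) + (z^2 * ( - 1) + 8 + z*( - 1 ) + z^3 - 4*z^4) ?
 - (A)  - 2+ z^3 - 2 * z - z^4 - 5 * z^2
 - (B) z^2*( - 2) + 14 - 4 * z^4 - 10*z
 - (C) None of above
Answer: B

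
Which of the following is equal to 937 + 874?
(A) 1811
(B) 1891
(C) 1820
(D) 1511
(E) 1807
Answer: A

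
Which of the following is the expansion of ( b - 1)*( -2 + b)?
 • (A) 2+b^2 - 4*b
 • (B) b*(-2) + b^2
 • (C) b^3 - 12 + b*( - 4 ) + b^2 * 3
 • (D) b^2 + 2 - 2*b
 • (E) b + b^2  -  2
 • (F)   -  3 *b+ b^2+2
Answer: F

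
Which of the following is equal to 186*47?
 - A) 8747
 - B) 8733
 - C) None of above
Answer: C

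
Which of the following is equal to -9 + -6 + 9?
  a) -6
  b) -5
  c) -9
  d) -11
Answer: a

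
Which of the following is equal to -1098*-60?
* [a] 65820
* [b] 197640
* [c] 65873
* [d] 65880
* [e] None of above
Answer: d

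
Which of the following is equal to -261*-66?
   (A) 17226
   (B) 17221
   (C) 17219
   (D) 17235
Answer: A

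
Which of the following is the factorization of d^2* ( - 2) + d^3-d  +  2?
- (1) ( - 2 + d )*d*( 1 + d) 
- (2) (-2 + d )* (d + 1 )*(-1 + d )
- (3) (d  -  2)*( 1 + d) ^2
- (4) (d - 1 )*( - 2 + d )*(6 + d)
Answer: 2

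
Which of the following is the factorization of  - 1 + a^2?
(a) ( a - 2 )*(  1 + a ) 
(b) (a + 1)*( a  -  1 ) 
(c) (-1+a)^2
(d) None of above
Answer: b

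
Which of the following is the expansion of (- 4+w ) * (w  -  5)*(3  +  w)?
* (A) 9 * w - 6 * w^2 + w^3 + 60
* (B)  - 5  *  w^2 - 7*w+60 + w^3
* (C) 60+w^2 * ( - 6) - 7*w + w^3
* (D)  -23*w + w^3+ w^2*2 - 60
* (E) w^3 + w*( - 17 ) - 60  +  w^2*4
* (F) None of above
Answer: C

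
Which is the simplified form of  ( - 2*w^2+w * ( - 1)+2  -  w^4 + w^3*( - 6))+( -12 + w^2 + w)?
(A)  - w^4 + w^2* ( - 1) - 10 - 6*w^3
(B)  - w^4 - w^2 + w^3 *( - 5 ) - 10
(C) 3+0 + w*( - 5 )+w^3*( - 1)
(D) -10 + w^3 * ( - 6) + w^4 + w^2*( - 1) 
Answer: A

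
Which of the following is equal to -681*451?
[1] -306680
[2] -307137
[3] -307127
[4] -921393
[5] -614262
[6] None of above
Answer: 6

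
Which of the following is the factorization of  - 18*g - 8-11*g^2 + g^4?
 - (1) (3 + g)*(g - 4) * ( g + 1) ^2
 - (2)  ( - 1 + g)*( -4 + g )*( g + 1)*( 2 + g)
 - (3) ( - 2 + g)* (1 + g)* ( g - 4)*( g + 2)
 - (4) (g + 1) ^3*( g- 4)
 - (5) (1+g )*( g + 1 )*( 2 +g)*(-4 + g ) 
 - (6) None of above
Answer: 5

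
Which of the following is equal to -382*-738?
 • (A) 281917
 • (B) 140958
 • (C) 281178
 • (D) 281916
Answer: D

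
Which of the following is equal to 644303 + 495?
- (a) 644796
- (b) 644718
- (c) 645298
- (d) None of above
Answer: d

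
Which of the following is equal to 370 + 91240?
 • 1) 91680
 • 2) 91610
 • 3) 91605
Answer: 2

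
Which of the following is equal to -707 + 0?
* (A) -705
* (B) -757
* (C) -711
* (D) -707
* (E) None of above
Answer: D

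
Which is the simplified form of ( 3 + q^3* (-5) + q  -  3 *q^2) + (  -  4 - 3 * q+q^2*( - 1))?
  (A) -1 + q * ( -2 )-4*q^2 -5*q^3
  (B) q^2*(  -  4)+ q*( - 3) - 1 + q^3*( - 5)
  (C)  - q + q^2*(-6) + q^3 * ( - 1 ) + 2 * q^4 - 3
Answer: A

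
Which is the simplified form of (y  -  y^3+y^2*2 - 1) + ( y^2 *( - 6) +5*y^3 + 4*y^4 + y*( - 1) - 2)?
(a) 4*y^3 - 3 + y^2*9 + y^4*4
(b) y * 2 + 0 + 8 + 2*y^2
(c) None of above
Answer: c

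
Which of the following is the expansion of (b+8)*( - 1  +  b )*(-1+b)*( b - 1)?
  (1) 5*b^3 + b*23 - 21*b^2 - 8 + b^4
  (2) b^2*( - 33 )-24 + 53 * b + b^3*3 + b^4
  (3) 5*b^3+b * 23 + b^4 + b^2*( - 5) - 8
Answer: 1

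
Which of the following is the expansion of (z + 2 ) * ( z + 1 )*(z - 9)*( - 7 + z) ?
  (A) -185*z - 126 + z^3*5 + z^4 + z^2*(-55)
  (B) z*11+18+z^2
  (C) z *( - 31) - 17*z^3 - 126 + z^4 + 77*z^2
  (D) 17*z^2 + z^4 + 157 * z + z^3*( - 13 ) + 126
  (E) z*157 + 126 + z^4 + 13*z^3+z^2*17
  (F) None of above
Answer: D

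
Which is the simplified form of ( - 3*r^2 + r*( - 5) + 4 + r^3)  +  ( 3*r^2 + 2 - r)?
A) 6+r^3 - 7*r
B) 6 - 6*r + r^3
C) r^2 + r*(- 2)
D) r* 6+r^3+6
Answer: B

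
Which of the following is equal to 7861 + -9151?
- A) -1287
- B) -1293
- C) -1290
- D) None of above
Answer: C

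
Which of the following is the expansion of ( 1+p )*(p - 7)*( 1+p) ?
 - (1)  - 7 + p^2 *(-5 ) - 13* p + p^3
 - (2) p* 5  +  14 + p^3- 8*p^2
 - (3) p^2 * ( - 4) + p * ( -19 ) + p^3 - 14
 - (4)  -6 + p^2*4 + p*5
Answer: 1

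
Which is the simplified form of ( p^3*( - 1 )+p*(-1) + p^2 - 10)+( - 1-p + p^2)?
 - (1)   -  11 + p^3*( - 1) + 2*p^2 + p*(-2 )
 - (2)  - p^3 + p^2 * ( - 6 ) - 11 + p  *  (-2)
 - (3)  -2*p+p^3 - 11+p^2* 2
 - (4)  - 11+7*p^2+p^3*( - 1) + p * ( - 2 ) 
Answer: 1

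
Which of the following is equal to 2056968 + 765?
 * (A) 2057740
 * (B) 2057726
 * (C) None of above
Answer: C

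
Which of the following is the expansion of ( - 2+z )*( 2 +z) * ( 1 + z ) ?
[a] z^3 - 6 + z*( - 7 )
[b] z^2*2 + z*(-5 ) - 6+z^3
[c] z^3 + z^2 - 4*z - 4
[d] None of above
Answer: c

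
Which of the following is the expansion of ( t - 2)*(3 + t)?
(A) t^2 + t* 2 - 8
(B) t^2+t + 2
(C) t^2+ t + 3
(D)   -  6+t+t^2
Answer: D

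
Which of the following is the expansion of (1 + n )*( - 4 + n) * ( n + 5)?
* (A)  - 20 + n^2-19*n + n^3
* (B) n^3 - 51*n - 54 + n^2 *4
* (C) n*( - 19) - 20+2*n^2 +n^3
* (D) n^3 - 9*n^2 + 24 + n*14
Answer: C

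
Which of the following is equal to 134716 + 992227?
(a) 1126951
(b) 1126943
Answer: b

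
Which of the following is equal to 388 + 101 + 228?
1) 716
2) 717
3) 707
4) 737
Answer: 2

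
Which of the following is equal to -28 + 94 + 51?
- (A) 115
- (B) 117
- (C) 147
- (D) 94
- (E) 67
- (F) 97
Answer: B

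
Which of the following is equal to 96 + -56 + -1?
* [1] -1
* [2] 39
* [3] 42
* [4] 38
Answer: 2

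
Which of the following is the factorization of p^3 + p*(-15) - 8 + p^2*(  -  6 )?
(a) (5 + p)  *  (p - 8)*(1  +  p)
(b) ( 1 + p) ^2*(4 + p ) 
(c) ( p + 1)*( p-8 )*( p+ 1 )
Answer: c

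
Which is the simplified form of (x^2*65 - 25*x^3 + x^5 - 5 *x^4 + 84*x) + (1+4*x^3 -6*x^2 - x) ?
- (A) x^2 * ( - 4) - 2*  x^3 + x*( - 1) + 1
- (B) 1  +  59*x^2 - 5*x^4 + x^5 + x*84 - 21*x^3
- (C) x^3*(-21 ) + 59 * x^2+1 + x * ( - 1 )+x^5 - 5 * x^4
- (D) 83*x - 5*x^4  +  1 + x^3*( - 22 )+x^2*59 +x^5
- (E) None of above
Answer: E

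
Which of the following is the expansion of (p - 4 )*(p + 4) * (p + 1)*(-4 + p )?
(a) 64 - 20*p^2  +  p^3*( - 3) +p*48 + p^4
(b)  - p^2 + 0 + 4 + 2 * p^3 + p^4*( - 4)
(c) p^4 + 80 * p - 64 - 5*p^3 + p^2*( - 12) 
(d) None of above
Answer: a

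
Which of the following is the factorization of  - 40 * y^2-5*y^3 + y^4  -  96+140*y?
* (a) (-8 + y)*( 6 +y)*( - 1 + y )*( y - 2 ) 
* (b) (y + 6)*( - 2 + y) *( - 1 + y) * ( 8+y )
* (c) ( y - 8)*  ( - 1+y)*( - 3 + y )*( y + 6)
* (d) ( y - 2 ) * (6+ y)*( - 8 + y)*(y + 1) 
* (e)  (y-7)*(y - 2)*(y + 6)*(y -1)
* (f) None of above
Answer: a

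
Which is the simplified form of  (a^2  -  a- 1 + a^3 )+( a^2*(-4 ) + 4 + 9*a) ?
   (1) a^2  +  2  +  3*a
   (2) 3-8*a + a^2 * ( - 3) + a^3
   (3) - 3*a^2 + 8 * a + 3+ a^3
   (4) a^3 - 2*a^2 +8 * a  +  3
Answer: 3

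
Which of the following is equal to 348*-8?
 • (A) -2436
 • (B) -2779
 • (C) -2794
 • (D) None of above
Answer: D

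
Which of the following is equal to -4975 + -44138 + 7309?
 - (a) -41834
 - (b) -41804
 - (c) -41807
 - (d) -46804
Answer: b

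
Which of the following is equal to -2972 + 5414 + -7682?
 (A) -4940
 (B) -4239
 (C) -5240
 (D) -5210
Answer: C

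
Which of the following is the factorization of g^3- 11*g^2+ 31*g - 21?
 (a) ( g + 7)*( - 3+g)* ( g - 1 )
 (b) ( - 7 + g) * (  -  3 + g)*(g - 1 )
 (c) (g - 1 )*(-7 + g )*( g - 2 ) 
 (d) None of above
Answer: b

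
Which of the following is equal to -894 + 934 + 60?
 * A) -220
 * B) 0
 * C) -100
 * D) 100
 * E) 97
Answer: D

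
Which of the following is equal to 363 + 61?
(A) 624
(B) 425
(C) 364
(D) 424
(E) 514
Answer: D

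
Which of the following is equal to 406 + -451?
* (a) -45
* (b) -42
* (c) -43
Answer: a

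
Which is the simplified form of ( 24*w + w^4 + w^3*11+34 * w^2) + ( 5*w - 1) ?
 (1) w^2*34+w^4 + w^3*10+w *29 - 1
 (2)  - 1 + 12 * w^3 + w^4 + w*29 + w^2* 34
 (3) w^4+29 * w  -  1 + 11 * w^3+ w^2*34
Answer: 3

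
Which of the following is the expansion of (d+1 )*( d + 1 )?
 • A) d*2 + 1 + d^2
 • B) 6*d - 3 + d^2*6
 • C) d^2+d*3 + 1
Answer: A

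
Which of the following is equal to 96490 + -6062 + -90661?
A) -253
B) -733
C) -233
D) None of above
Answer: C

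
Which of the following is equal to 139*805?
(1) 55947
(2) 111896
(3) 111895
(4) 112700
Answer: 3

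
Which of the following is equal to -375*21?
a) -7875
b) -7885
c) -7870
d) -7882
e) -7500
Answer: a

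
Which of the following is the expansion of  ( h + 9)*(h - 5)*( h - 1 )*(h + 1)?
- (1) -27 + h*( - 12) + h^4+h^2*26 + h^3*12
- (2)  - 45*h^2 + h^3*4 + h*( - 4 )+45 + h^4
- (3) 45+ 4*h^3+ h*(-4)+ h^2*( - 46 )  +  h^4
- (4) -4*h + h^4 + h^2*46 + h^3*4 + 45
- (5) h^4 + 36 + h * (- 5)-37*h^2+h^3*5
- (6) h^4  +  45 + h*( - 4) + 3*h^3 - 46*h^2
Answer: 3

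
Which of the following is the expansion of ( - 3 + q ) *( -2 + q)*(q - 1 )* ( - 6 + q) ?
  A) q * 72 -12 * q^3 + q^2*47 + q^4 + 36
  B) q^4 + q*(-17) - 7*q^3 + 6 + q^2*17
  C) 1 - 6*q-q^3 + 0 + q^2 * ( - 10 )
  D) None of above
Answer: D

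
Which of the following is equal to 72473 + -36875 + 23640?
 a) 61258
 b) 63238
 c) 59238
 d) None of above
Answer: c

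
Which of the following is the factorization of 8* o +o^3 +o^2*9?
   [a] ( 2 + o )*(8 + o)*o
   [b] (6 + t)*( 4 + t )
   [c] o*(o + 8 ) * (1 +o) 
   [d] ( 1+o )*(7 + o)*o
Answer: c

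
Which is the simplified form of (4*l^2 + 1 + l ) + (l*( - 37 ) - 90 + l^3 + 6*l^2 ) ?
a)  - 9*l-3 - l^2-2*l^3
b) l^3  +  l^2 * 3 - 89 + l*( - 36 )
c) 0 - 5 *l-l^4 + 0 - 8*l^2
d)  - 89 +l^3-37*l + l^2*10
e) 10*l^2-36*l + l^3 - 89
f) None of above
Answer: e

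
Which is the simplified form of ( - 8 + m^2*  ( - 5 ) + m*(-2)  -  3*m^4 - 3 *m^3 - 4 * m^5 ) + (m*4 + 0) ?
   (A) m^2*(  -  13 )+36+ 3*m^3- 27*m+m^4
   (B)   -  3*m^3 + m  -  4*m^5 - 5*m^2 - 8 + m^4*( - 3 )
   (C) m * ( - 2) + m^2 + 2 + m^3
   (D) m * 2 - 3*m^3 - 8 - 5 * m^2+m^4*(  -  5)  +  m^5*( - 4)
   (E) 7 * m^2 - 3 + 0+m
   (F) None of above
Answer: F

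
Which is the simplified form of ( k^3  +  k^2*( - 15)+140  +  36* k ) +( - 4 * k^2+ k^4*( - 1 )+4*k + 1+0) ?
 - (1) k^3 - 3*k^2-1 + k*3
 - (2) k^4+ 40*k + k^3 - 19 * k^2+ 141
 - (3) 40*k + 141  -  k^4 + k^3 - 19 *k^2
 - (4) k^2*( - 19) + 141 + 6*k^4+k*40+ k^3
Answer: 3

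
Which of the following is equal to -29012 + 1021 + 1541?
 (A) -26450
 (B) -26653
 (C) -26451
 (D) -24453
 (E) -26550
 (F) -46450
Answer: A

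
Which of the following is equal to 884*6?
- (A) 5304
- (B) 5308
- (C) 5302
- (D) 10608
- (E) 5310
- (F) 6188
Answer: A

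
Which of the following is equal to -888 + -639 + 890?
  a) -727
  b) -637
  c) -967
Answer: b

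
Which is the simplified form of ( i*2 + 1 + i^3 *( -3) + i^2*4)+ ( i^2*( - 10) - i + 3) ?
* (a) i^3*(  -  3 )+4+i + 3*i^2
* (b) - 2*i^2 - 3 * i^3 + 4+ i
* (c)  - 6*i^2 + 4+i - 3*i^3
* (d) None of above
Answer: c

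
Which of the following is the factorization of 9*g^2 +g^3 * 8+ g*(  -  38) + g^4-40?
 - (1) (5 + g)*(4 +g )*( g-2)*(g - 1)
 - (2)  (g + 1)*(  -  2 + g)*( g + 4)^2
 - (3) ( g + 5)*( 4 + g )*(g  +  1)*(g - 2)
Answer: 3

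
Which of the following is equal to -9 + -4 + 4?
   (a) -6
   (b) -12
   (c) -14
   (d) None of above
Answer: d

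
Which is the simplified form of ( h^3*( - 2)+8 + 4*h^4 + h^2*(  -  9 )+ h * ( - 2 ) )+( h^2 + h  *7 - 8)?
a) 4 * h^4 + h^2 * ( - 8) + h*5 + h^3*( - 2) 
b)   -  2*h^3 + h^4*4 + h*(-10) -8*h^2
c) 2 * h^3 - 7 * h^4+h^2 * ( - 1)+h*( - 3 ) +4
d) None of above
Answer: a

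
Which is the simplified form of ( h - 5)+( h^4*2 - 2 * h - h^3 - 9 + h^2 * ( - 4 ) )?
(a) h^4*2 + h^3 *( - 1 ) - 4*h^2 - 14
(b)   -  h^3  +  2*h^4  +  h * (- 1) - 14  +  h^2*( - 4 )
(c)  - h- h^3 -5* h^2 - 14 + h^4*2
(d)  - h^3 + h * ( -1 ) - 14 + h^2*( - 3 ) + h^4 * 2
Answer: b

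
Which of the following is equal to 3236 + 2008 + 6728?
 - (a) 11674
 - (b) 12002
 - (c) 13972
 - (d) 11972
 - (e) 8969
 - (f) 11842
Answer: d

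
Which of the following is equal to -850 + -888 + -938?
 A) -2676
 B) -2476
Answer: A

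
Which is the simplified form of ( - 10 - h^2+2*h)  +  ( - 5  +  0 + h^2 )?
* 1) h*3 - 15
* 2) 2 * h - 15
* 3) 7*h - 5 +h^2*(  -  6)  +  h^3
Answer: 2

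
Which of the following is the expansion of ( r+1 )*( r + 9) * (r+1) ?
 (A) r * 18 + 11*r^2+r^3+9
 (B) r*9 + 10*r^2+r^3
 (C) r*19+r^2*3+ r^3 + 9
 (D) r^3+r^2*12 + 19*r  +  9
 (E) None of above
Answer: E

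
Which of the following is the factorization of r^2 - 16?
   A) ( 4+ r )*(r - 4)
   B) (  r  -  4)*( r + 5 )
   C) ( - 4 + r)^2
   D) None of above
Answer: A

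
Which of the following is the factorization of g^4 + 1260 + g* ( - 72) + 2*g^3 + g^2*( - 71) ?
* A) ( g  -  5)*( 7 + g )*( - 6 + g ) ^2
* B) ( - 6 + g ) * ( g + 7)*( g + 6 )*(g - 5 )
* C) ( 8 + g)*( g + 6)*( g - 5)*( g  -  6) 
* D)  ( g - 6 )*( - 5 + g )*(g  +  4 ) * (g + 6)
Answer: B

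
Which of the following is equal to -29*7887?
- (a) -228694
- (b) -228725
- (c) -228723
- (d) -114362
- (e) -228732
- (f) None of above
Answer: c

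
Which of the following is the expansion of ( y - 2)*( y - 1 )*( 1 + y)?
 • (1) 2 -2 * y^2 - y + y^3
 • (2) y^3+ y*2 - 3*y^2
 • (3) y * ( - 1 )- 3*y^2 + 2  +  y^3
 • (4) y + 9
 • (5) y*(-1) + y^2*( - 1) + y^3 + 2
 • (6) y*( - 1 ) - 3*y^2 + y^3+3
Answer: 1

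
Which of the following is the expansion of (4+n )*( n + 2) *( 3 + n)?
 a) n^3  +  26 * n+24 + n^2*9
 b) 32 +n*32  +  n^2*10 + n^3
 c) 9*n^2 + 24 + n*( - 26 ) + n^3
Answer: a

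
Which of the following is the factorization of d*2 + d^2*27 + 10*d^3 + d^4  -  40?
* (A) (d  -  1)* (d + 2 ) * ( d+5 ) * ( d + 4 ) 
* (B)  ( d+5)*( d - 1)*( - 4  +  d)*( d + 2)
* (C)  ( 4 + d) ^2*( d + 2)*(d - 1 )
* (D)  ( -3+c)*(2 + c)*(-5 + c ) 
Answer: A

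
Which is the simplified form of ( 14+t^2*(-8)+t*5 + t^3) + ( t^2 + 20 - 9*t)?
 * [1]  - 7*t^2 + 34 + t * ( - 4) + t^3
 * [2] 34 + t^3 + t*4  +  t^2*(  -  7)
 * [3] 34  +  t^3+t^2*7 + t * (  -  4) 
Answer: 1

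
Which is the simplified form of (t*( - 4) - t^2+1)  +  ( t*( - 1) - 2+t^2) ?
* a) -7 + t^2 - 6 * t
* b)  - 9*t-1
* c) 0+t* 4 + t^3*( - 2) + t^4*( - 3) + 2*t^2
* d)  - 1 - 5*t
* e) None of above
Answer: d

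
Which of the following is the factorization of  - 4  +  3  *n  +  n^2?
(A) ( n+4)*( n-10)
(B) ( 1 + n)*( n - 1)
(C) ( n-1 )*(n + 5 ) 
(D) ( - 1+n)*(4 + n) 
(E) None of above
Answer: D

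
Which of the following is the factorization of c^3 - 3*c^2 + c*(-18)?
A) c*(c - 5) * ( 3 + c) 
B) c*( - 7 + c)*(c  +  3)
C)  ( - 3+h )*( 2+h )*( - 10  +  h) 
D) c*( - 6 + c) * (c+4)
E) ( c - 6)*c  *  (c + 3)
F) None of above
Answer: E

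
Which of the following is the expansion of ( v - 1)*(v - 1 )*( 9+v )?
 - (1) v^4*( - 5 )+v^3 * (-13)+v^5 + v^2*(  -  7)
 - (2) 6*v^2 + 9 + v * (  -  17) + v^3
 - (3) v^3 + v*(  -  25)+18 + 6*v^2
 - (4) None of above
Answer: 4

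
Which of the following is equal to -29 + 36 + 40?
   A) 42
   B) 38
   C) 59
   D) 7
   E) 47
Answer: E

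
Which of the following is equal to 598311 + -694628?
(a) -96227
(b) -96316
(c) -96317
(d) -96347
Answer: c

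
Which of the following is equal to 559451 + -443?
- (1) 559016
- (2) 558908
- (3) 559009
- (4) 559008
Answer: 4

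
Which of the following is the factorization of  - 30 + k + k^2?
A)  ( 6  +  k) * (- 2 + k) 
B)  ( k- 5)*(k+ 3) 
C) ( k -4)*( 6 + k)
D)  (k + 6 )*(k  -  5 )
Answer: D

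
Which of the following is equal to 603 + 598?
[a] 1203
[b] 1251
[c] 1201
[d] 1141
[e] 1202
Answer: c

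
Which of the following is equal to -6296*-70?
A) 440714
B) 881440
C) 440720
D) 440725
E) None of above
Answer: C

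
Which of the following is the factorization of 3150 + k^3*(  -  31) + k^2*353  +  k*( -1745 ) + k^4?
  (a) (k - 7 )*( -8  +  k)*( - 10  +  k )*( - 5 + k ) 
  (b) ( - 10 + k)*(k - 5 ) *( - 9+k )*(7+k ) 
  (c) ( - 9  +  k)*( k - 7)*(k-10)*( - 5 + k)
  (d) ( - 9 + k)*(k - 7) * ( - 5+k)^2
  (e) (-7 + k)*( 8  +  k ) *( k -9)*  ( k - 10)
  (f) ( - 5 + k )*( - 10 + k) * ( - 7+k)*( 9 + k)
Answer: c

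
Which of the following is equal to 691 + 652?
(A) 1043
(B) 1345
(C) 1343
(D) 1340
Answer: C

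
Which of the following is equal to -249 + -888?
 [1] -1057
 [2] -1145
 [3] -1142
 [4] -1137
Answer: 4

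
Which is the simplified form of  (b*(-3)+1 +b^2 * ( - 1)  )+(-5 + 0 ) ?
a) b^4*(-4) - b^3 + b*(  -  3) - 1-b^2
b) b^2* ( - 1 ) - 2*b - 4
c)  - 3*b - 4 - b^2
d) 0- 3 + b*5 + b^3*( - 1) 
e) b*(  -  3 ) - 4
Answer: c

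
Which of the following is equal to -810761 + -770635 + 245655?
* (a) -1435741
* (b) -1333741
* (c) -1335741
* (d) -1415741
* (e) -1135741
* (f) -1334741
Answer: c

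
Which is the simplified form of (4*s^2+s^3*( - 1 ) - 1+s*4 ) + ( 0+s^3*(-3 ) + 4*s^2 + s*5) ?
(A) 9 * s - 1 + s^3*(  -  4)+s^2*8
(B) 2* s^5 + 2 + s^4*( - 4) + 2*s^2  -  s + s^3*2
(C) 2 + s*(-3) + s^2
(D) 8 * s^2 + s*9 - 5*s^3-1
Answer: A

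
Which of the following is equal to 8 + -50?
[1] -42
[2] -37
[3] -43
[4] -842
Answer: 1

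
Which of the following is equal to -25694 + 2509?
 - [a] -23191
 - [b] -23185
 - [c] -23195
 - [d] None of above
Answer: b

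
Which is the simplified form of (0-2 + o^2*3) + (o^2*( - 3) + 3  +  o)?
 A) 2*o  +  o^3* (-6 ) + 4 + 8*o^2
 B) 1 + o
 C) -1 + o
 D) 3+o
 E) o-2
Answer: B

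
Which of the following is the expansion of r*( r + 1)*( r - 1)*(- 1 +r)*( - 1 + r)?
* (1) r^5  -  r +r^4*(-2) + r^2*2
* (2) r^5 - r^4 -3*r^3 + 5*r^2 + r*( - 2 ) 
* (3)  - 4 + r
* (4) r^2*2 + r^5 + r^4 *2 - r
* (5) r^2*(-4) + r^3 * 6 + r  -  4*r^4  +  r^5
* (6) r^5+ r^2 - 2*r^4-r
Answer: 1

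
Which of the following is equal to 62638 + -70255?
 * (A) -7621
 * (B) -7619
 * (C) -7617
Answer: C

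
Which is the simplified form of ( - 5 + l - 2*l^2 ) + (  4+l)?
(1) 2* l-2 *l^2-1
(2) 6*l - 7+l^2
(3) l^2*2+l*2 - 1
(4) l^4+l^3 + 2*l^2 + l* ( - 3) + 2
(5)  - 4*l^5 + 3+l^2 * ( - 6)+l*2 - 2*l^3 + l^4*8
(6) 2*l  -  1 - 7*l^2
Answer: 1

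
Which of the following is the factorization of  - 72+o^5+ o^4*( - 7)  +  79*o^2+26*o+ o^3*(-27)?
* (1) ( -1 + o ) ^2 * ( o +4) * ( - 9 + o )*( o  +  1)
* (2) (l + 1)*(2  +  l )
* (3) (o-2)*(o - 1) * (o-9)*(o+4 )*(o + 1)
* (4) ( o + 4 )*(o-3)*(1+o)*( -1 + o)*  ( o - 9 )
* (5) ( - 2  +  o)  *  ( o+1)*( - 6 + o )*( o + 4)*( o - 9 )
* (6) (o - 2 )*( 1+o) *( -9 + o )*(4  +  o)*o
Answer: 3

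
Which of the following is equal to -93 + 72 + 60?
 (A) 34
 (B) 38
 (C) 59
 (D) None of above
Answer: D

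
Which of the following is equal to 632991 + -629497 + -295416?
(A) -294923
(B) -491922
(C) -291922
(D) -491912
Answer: C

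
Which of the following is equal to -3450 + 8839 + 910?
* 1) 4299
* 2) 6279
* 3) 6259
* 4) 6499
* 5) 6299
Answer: 5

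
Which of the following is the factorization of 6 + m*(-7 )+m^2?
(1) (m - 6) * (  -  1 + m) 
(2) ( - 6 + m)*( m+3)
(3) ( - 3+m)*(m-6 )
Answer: 1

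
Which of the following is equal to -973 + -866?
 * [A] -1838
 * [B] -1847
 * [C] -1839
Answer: C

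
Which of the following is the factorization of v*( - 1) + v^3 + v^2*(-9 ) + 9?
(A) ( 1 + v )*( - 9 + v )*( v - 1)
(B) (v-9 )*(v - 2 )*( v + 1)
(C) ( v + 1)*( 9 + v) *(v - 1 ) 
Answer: A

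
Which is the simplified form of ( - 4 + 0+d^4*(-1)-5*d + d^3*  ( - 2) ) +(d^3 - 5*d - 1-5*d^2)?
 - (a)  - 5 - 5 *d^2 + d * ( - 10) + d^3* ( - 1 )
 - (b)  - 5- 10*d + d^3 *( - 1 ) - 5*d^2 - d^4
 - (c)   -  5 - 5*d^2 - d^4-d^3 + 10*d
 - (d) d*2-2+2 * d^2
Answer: b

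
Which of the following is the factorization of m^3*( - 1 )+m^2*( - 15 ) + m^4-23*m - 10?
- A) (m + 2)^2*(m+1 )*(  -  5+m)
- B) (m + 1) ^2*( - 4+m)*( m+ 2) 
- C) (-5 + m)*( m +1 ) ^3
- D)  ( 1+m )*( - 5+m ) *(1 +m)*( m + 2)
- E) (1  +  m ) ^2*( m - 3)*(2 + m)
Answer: D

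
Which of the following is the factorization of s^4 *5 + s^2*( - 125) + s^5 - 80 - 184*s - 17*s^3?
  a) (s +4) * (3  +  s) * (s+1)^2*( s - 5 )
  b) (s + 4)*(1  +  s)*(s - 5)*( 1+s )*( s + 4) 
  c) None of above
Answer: b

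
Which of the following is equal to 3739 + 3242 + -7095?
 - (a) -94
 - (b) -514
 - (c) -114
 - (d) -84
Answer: c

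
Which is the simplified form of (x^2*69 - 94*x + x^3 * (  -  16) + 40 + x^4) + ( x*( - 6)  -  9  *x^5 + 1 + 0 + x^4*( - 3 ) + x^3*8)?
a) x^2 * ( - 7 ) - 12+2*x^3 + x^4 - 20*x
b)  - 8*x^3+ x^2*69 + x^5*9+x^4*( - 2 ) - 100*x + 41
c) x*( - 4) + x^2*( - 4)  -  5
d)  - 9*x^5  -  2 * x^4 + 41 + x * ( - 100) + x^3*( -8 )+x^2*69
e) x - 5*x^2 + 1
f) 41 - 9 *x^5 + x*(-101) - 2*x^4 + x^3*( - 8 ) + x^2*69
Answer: d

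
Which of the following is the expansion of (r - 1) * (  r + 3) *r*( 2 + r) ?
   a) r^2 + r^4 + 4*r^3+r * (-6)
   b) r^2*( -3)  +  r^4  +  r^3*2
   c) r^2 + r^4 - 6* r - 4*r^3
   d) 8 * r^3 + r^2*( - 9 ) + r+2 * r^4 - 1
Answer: a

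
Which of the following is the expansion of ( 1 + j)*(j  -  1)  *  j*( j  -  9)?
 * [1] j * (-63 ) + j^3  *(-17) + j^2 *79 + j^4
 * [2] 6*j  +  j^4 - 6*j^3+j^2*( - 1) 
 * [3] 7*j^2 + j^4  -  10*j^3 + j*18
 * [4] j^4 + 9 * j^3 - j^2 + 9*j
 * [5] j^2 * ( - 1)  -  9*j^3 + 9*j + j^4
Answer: 5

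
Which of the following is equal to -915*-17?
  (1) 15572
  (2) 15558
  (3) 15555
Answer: 3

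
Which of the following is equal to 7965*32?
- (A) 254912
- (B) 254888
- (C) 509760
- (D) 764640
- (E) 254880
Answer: E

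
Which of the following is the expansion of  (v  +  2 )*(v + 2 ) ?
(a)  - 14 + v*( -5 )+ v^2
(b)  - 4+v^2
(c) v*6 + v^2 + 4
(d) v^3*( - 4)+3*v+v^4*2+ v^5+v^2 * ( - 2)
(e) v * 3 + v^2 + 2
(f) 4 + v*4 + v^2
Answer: f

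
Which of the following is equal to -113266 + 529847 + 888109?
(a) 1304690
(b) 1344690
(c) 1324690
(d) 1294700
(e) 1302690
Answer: a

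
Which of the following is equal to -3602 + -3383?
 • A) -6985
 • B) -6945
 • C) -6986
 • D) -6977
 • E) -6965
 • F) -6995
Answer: A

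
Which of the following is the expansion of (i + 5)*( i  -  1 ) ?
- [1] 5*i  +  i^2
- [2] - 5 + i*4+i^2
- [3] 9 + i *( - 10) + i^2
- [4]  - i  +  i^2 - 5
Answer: 2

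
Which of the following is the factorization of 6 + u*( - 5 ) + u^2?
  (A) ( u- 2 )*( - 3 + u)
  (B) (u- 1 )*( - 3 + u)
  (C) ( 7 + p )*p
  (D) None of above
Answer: A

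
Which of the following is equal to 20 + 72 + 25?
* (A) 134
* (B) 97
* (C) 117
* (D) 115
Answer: C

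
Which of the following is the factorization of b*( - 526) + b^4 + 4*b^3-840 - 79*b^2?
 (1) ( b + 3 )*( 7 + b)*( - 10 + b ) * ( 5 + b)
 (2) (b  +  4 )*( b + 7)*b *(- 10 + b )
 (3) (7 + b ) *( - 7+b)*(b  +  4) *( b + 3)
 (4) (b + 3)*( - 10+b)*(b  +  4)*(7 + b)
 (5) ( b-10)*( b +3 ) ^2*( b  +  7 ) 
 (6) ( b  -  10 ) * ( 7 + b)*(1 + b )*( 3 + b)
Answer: 4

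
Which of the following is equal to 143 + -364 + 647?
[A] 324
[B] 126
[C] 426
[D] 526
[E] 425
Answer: C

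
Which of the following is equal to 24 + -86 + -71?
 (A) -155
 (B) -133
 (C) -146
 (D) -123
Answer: B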